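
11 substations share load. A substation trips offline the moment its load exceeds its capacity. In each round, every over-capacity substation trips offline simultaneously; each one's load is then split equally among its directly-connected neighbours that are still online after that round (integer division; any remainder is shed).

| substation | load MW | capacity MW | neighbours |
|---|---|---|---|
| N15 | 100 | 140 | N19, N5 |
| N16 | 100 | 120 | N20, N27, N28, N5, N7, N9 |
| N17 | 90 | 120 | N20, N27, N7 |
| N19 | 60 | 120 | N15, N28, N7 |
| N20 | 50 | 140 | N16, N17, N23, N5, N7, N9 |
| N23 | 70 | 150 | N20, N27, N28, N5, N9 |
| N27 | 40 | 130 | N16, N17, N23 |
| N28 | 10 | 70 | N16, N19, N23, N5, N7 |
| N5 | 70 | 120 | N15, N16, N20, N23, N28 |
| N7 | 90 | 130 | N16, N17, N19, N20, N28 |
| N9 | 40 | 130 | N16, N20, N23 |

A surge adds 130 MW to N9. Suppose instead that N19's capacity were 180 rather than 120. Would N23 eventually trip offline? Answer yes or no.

no

With N19's capacity at 180:
Round 1 — N9 at 170 > 130. N9 trips offline.
  N9 sheds 170 MW to N16, N20, N23: 56 each (2 lost).
    N16: 100+56 = 156 > 120
    N20: 50+56 = 106 ≤ 140
    N23: 70+56 = 126 ≤ 150
Round 2 — N16 trips offline.
  N16 sheds 156 MW to N20, N27, N28, N5, N7: 31 each (1 lost).
    N20: 106+31 = 137 ≤ 140
    N27: 40+31 = 71 ≤ 130
    N28: 10+31 = 41 ≤ 70
    N5: 70+31 = 101 ≤ 120
    N7: 90+31 = 121 ≤ 130
No further trips.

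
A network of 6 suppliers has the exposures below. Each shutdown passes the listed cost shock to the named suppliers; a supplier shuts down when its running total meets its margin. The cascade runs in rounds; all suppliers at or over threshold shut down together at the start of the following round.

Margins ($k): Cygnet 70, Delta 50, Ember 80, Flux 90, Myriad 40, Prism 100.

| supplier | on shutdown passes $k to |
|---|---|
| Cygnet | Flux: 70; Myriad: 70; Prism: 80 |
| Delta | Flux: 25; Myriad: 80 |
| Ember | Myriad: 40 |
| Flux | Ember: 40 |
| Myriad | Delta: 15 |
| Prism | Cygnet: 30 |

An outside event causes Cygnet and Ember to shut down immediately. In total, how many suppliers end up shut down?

3

Round 1 — Cygnet, Ember shut down (initial).
  Flux: +70 → 70 < 90
  Myriad: +70+40 → 110 ≥ 40
  Prism: +80 → 80 < 100
Round 2 — Myriad shuts down.
  Delta: +15 → 15 < 50
No further shutdowns.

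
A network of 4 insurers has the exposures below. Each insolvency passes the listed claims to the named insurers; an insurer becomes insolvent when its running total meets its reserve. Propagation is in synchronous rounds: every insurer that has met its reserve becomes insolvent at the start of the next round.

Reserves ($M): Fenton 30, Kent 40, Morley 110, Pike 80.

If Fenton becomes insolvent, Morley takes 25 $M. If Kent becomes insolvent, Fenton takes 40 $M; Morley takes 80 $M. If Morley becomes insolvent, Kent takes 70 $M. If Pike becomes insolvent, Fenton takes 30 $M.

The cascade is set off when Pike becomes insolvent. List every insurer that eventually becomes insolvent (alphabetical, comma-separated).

Fenton, Pike

Round 1 — Pike becomes insolvent (initial).
  Fenton: +30 → 30 ≥ 30
Round 2 — Fenton becomes insolvent.
  Morley: +25 → 25 < 110
No further insolvencies.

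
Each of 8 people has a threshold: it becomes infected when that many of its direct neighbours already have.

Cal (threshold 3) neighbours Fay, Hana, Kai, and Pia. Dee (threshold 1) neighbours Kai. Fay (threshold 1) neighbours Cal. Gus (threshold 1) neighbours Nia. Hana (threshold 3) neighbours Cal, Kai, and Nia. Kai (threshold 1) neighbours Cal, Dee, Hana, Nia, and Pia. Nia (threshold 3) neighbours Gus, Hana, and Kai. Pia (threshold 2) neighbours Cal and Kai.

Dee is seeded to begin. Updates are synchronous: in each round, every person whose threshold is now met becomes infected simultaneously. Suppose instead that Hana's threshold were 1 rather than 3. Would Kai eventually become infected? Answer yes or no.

With Hana's threshold at 1:
Round 1 — Dee becomes infected (initial).
Round 2 — checking thresholds:
  Kai: 1 of 5 neighbours ≥ 1, becomes infected.
Round 3 — checking thresholds:
  Cal: 1 of 4 neighbours < 3, not yet.
  Hana: 1 of 3 neighbours ≥ 1, becomes infected.
  Nia: 1 of 3 neighbours < 3, not yet.
  Pia: 1 of 2 neighbours < 2, not yet.
Round 4 — no new infections; cascade stops.

yes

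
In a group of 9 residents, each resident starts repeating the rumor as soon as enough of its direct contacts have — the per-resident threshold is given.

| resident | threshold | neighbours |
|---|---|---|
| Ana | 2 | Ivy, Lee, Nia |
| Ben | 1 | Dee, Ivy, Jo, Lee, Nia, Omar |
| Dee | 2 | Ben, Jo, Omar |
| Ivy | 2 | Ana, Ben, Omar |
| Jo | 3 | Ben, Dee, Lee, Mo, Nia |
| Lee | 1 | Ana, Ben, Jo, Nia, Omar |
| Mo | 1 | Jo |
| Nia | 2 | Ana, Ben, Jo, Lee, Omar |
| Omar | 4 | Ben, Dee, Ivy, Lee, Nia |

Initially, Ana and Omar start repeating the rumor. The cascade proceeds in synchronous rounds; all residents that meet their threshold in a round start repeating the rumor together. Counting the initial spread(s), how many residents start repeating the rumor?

9

Round 1 — Ana, Omar start repeating the rumor (initial).
Round 2 — checking thresholds:
  Ben: 1 of 6 neighbours ≥ 1, starts repeating the rumor.
  Dee: 1 of 3 neighbours < 2, not yet.
  Ivy: 2 of 3 neighbours ≥ 2, starts repeating the rumor.
  Lee: 2 of 5 neighbours ≥ 1, starts repeating the rumor.
  Nia: 2 of 5 neighbours ≥ 2, starts repeating the rumor.
Round 3 — checking thresholds:
  Dee: 2 of 3 neighbours ≥ 2, starts repeating the rumor.
  Jo: 3 of 5 neighbours ≥ 3, starts repeating the rumor.
Round 4 — checking thresholds:
  Mo: 1 of 1 neighbours ≥ 1, starts repeating the rumor.
Round 5 — no new spreads; cascade stops.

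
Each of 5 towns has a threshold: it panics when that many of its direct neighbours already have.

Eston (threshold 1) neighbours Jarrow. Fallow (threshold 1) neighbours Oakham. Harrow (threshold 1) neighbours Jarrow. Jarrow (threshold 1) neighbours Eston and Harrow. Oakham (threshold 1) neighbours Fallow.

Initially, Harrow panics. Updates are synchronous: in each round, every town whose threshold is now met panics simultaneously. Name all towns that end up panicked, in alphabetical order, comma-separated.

Round 1 — Harrow panics (initial).
Round 2 — checking thresholds:
  Jarrow: 1 of 2 neighbours ≥ 1, panics.
Round 3 — checking thresholds:
  Eston: 1 of 1 neighbours ≥ 1, panics.
Round 4 — no new panics; cascade stops.

Eston, Harrow, Jarrow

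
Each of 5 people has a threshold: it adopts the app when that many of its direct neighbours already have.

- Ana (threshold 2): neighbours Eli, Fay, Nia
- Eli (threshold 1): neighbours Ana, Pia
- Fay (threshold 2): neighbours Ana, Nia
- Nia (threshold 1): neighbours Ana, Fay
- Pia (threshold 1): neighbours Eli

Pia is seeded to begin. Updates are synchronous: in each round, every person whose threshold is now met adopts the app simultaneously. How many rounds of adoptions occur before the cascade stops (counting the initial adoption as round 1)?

2

Round 1 — Pia adopts the app (initial).
Round 2 — checking thresholds:
  Eli: 1 of 2 neighbours ≥ 1, adopts the app.
Round 3 — no new adoptions; cascade stops.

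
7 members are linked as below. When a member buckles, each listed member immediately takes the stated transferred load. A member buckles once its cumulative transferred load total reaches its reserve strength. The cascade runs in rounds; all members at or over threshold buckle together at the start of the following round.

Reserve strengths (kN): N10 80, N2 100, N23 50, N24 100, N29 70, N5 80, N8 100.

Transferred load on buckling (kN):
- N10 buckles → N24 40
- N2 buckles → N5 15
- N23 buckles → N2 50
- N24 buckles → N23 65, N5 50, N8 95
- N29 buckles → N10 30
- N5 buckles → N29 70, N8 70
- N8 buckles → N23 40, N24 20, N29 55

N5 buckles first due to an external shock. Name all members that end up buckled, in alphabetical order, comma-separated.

N29, N5

Round 1 — N5 buckles (initial).
  N29: +70 → 70 ≥ 70
  N8: +70 → 70 < 100
Round 2 — N29 buckles.
  N10: +30 → 30 < 80
No further bucklings.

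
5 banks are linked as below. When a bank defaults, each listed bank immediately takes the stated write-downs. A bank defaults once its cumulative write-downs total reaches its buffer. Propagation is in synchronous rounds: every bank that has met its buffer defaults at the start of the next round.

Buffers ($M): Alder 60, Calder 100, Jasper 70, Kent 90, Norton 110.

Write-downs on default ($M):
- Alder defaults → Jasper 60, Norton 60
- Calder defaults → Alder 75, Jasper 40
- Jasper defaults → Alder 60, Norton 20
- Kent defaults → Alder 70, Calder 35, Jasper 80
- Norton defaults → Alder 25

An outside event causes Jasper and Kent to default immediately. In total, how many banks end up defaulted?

Round 1 — Jasper, Kent default (initial).
  Alder: +60+70 → 130 ≥ 60
  Calder: +35 → 35 < 100
  Norton: +20 → 20 < 110
Round 2 — Alder defaults.
  Norton: +60 → 80 < 110
No further defaults.

3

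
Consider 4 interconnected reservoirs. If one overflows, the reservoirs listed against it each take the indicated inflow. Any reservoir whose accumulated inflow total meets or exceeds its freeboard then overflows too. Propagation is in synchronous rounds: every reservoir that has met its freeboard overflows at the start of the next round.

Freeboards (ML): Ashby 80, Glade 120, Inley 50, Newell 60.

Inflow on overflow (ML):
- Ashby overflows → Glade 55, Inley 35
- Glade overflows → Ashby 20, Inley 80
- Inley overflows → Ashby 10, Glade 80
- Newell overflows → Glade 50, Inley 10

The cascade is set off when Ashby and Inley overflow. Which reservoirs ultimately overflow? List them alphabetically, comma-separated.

Round 1 — Ashby, Inley overflow (initial).
  Glade: +55+80 → 135 ≥ 120
Round 2 — Glade overflows.
No further overflows.

Ashby, Glade, Inley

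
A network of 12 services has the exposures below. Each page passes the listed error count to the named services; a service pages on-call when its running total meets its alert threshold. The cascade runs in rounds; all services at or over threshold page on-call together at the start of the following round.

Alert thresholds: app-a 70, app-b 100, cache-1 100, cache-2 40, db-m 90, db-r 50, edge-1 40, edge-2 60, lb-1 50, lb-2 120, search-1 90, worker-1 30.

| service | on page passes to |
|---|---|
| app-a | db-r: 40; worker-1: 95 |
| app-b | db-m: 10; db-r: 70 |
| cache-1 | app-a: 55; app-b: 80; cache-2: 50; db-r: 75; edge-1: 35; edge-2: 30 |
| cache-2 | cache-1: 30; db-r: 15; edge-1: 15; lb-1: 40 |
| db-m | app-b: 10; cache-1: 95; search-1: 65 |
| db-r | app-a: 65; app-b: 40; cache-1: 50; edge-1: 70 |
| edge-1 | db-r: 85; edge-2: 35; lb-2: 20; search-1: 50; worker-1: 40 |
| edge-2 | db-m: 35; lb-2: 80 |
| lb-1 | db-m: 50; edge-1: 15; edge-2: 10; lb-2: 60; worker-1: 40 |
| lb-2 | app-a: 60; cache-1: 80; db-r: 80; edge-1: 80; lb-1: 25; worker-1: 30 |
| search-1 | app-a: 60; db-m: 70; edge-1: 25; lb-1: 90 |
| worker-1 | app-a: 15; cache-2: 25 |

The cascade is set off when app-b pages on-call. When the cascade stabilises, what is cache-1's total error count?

50

Round 1 — app-b pages on-call (initial).
  db-m: +10 → 10 < 90
  db-r: +70 → 70 ≥ 50
Round 2 — db-r pages on-call.
  app-a: +65 → 65 < 70
  cache-1: +50 → 50 < 100
  edge-1: +70 → 70 ≥ 40
Round 3 — edge-1 pages on-call.
  edge-2: +35 → 35 < 60
  lb-2: +20 → 20 < 120
  search-1: +50 → 50 < 90
  worker-1: +40 → 40 ≥ 30
Round 4 — worker-1 pages on-call.
  app-a: +15 → 80 ≥ 70
  cache-2: +25 → 25 < 40
Round 5 — app-a pages on-call.
No further pages.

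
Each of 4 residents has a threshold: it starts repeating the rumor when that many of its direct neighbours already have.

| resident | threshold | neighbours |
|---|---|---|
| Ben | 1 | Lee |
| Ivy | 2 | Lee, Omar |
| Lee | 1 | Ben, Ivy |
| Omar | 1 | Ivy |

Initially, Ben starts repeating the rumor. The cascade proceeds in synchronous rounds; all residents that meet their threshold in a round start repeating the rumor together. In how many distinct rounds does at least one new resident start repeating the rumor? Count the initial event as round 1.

Round 1 — Ben starts repeating the rumor (initial).
Round 2 — checking thresholds:
  Lee: 1 of 2 neighbours ≥ 1, starts repeating the rumor.
Round 3 — no new spreads; cascade stops.

2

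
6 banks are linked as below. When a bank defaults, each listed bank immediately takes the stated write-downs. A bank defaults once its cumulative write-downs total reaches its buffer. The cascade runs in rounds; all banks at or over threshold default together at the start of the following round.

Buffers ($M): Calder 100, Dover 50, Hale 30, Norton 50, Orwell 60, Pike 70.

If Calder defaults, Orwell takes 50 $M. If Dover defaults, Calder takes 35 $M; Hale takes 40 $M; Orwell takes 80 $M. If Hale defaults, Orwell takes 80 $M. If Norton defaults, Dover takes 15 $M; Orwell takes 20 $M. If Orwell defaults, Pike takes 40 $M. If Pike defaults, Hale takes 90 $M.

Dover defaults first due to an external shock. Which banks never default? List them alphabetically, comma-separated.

Calder, Norton, Pike

Round 1 — Dover defaults (initial).
  Calder: +35 → 35 < 100
  Hale: +40 → 40 ≥ 30
  Orwell: +80 → 80 ≥ 60
Round 2 — Hale, Orwell default.
  Pike: +40 → 40 < 70
No further defaults.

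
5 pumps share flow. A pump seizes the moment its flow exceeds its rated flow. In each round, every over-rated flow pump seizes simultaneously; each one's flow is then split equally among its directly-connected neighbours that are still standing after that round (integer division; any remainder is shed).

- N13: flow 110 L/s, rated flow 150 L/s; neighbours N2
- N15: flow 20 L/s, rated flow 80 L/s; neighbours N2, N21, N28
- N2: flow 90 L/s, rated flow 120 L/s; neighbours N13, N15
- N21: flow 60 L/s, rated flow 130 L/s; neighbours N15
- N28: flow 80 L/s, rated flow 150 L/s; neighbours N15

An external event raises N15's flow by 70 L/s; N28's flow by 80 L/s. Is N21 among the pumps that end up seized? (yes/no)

no

Round 1 — N15 at 90 > 80; N28 at 160 > 150. N15, N28 seize.
  N15 sheds 90 L/s to N2, N21: 45 each.
    N2: 90+45 = 135 > 120
    N21: 60+45 = 105 ≤ 130
  N28 sheds 160 L/s: no online neighbours, lost.
Round 2 — N2 seizes.
  N2 sheds 135 L/s to N13: 135 each.
    N13: 110+135 = 245 > 150
Round 3 — N13 seizes.
  N13 sheds 245 L/s: no online neighbours, lost.
No further seizures.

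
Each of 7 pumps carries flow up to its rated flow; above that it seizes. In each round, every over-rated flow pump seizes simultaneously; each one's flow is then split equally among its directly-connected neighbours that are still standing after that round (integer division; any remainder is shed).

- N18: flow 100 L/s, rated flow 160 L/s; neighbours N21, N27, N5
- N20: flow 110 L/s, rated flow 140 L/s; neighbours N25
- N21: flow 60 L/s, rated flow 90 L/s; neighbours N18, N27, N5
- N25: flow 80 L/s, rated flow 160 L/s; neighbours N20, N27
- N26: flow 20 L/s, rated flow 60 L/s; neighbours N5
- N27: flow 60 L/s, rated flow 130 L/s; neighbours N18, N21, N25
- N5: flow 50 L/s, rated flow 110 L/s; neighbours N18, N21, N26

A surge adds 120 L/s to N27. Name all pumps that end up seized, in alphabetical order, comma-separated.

N18, N21, N26, N27, N5

Round 1 — N27 at 180 > 130. N27 seizes.
  N27 sheds 180 L/s to N18, N21, N25: 60 each.
    N18: 100+60 = 160 ≤ 160
    N21: 60+60 = 120 > 90
    N25: 80+60 = 140 ≤ 160
Round 2 — N21 seizes.
  N21 sheds 120 L/s to N18, N5: 60 each.
    N18: 160+60 = 220 > 160
    N5: 50+60 = 110 ≤ 110
Round 3 — N18 seizes.
  N18 sheds 220 L/s to N5: 220 each.
    N5: 110+220 = 330 > 110
Round 4 — N5 seizes.
  N5 sheds 330 L/s to N26: 330 each.
    N26: 20+330 = 350 > 60
Round 5 — N26 seizes.
  N26 sheds 350 L/s: no online neighbours, lost.
No further seizures.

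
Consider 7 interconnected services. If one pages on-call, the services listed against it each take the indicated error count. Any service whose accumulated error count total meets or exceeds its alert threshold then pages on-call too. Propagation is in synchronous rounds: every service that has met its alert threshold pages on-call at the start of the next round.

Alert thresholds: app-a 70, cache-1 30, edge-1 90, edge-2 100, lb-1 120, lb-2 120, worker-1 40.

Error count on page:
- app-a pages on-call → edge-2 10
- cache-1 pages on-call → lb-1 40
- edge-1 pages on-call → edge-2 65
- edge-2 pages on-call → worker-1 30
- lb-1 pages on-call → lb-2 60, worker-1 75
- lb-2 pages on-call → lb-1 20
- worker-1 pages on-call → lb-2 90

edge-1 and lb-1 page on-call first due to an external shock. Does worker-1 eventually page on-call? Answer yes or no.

Round 1 — edge-1, lb-1 page on-call (initial).
  edge-2: +65 → 65 < 100
  lb-2: +60 → 60 < 120
  worker-1: +75 → 75 ≥ 40
Round 2 — worker-1 pages on-call.
  lb-2: +90 → 150 ≥ 120
Round 3 — lb-2 pages on-call.
No further pages.

yes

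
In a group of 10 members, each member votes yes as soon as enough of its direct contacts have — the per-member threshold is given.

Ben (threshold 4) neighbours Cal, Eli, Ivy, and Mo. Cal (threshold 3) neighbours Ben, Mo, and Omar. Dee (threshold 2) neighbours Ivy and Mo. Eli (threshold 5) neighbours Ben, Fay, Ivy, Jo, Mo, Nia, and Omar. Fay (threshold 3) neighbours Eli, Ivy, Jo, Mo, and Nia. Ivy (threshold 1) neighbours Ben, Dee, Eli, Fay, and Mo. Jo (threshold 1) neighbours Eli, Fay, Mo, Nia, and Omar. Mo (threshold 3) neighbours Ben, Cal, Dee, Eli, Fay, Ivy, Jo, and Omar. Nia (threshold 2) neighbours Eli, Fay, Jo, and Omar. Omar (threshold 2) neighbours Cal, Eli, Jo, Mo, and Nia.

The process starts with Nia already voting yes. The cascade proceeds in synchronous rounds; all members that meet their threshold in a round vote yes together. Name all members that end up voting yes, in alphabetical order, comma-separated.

Jo, Nia, Omar

Round 1 — Nia votes yes (initial).
Round 2 — checking thresholds:
  Eli: 1 of 7 neighbours < 5, below threshold.
  Fay: 1 of 5 neighbours < 3, below threshold.
  Jo: 1 of 5 neighbours ≥ 1, votes yes.
  Omar: 1 of 5 neighbours < 2, below threshold.
Round 3 — checking thresholds:
  Eli: 2 of 7 neighbours < 5, below threshold.
  Fay: 2 of 5 neighbours < 3, below threshold.
  Mo: 1 of 8 neighbours < 3, below threshold.
  Omar: 2 of 5 neighbours ≥ 2, votes yes.
Round 4 — no new yes votes; cascade stops.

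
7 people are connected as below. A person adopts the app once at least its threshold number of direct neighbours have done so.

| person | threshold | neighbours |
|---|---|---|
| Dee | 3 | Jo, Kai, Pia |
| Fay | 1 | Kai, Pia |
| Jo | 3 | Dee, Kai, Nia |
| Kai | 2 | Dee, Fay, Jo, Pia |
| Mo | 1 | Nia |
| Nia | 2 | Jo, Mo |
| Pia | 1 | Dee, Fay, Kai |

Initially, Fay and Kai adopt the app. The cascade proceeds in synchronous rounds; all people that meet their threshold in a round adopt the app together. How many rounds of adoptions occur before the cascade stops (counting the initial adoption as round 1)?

Round 1 — Fay, Kai adopt the app (initial).
Round 2 — checking thresholds:
  Dee: 1 of 3 neighbours < 3, not yet.
  Jo: 1 of 3 neighbours < 3, not yet.
  Pia: 2 of 3 neighbours ≥ 1, adopts the app.
Round 3 — no new adoptions; cascade stops.

2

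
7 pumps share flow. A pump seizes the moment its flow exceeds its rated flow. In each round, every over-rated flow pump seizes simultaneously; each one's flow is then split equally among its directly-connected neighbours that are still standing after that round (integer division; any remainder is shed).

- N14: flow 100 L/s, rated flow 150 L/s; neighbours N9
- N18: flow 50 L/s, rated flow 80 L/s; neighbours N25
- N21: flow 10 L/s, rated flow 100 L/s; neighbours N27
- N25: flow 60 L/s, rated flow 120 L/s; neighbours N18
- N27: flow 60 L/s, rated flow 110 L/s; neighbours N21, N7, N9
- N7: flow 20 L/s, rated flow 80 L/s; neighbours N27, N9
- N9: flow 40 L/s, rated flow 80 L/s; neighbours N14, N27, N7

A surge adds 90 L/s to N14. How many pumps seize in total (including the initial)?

Round 1 — N14 at 190 > 150. N14 seizes.
  N14 sheds 190 L/s to N9: 190 each.
    N9: 40+190 = 230 > 80
Round 2 — N9 seizes.
  N9 sheds 230 L/s to N27, N7: 115 each.
    N27: 60+115 = 175 > 110
    N7: 20+115 = 135 > 80
Round 3 — N27, N7 seize.
  N27 sheds 175 L/s to N21: 175 each.
    N21: 10+175 = 185 > 100
  N7 sheds 135 L/s: no online neighbours, lost.
Round 4 — N21 seizes.
  N21 sheds 185 L/s: no online neighbours, lost.
No further seizures.

5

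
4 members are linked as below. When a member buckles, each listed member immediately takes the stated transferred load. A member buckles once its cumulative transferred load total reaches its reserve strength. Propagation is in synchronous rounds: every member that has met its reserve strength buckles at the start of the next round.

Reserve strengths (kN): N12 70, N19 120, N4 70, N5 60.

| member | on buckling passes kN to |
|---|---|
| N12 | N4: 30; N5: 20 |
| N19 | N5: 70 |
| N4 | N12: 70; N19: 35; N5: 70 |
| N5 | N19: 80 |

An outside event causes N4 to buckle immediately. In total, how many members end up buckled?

Round 1 — N4 buckles (initial).
  N12: +70 → 70 ≥ 70
  N19: +35 → 35 < 120
  N5: +70 → 70 ≥ 60
Round 2 — N12, N5 buckle.
  N19: +80 → 115 < 120
No further bucklings.

3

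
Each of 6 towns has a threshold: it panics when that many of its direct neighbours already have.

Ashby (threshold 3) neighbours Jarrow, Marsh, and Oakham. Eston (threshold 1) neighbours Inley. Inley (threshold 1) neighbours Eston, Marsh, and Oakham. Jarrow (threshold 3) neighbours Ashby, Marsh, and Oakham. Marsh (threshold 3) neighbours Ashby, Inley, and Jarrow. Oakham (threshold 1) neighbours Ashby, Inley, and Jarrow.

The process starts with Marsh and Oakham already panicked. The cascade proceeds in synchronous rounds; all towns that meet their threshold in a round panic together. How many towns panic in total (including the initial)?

Round 1 — Marsh, Oakham panic (initial).
Round 2 — checking thresholds:
  Ashby: 2 of 3 neighbours < 3, below threshold.
  Inley: 2 of 3 neighbours ≥ 1, panics.
  Jarrow: 2 of 3 neighbours < 3, below threshold.
Round 3 — checking thresholds:
  Ashby: 2 of 3 neighbours < 3, below threshold.
  Eston: 1 of 1 neighbours ≥ 1, panics.
  Jarrow: 2 of 3 neighbours < 3, below threshold.
Round 4 — no new panics; cascade stops.

4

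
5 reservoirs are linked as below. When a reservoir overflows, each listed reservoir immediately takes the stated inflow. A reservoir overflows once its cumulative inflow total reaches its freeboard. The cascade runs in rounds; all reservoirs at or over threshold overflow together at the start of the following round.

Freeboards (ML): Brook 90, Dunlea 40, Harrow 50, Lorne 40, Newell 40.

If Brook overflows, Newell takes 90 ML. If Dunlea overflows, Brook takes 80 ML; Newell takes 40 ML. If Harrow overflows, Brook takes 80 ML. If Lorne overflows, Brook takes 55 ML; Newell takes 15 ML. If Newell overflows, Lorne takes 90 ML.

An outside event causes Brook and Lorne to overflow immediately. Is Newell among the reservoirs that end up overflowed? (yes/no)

yes

Round 1 — Brook, Lorne overflow (initial).
  Newell: +90+15 → 105 ≥ 40
Round 2 — Newell overflows.
No further overflows.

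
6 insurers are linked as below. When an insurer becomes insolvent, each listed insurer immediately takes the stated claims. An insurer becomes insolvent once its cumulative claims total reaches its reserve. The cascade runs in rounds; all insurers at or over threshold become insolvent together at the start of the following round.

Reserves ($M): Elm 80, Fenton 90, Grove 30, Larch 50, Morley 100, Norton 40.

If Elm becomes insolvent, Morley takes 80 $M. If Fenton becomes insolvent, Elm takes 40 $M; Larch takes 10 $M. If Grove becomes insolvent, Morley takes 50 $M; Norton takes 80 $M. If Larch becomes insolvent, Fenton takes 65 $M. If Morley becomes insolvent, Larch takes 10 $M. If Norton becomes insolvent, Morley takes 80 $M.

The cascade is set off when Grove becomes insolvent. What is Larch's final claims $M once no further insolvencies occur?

10

Round 1 — Grove becomes insolvent (initial).
  Morley: +50 → 50 < 100
  Norton: +80 → 80 ≥ 40
Round 2 — Norton becomes insolvent.
  Morley: +80 → 130 ≥ 100
Round 3 — Morley becomes insolvent.
  Larch: +10 → 10 < 50
No further insolvencies.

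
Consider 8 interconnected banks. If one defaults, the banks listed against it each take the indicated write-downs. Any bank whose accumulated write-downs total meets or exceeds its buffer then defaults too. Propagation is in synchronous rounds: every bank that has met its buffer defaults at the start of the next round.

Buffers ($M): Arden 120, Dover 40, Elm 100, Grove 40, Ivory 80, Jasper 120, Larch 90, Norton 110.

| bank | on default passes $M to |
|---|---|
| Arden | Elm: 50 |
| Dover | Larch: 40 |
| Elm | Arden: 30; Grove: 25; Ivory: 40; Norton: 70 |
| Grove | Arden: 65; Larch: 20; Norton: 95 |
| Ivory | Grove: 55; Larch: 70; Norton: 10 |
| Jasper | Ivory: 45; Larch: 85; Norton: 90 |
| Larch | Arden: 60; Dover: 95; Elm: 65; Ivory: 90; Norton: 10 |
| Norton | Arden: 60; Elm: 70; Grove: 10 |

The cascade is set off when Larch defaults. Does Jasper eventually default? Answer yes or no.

Round 1 — Larch defaults (initial).
  Arden: +60 → 60 < 120
  Dover: +95 → 95 ≥ 40
  Elm: +65 → 65 < 100
  Ivory: +90 → 90 ≥ 80
  Norton: +10 → 10 < 110
Round 2 — Dover, Ivory default.
  Grove: +55 → 55 ≥ 40
  Norton: +10 → 20 < 110
Round 3 — Grove defaults.
  Arden: +65 → 125 ≥ 120
  Norton: +95 → 115 ≥ 110
Round 4 — Arden, Norton default.
  Elm: +50+70 → 185 ≥ 100
Round 5 — Elm defaults.
No further defaults.

no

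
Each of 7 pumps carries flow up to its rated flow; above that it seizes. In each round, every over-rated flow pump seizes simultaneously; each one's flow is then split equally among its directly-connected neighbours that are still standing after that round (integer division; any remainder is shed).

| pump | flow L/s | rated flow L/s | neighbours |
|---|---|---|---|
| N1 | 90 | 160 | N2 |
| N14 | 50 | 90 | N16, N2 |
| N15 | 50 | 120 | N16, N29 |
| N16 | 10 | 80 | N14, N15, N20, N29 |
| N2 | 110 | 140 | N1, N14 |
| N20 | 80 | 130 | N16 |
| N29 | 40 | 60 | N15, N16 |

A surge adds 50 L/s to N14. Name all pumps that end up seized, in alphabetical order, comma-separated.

N1, N14, N2

Round 1 — N14 at 100 > 90. N14 seizes.
  N14 sheds 100 L/s to N16, N2: 50 each.
    N16: 10+50 = 60 ≤ 80
    N2: 110+50 = 160 > 140
Round 2 — N2 seizes.
  N2 sheds 160 L/s to N1: 160 each.
    N1: 90+160 = 250 > 160
Round 3 — N1 seizes.
  N1 sheds 250 L/s: no online neighbours, lost.
No further seizures.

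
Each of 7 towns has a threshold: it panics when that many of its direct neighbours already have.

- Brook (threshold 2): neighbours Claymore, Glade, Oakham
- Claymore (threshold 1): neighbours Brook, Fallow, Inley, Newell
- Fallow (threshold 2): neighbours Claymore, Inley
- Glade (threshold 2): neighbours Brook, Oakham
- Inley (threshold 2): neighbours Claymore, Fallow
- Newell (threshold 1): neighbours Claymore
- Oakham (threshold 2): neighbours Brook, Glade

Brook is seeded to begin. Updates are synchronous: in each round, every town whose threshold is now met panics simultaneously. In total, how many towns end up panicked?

Round 1 — Brook panics (initial).
Round 2 — checking thresholds:
  Claymore: 1 of 4 neighbours ≥ 1, panics.
  Glade: 1 of 2 neighbours < 2, below threshold.
  Oakham: 1 of 2 neighbours < 2, below threshold.
Round 3 — checking thresholds:
  Fallow: 1 of 2 neighbours < 2, below threshold.
  Glade: 1 of 2 neighbours < 2, below threshold.
  Inley: 1 of 2 neighbours < 2, below threshold.
  Newell: 1 of 1 neighbours ≥ 1, panics.
  Oakham: 1 of 2 neighbours < 2, below threshold.
Round 4 — no new panics; cascade stops.

3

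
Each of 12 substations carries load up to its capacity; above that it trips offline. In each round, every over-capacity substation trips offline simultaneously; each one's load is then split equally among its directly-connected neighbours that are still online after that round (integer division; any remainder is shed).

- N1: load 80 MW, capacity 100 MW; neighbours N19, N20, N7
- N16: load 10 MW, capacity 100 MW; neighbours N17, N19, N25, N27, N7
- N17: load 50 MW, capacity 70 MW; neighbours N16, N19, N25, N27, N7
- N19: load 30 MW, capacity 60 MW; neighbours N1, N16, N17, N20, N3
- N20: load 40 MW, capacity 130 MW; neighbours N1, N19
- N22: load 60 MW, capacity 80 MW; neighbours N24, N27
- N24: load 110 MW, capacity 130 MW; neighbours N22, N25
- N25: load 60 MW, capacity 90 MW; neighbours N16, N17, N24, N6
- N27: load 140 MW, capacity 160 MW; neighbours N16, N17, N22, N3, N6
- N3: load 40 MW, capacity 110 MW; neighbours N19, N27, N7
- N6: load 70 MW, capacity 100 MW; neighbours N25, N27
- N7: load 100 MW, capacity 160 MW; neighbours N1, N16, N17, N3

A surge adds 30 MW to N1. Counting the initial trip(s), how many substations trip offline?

2

Round 1 — N1 at 110 > 100. N1 trips offline.
  N1 sheds 110 MW to N19, N20, N7: 36 each (2 lost).
    N19: 30+36 = 66 > 60
    N20: 40+36 = 76 ≤ 130
    N7: 100+36 = 136 ≤ 160
Round 2 — N19 trips offline.
  N19 sheds 66 MW to N16, N17, N20, N3: 16 each (2 lost).
    N16: 10+16 = 26 ≤ 100
    N17: 50+16 = 66 ≤ 70
    N20: 76+16 = 92 ≤ 130
    N3: 40+16 = 56 ≤ 110
No further trips.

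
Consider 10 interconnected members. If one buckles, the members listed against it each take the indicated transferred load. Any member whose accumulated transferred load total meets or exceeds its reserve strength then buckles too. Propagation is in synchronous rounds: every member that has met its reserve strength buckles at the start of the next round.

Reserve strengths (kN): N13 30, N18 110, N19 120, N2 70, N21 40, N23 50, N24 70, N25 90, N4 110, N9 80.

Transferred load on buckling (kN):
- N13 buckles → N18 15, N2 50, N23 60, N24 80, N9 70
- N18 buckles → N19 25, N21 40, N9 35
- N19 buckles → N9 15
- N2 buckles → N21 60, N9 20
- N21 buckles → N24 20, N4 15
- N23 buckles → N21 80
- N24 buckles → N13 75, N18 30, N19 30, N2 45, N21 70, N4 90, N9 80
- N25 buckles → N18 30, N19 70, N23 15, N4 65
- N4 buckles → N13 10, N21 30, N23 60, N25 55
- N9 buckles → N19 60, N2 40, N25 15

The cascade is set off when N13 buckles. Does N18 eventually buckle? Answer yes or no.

no

Round 1 — N13 buckles (initial).
  N18: +15 → 15 < 110
  N2: +50 → 50 < 70
  N23: +60 → 60 ≥ 50
  N24: +80 → 80 ≥ 70
  N9: +70 → 70 < 80
Round 2 — N23, N24 buckle.
  N18: +30 → 45 < 110
  N19: +30 → 30 < 120
  N2: +45 → 95 ≥ 70
  N21: +80+70 → 150 ≥ 40
  N4: +90 → 90 < 110
  N9: +80 → 150 ≥ 80
Round 3 — N2, N21, N9 buckle.
  N19: +60 → 90 < 120
  N25: +15 → 15 < 90
  N4: +15 → 105 < 110
No further bucklings.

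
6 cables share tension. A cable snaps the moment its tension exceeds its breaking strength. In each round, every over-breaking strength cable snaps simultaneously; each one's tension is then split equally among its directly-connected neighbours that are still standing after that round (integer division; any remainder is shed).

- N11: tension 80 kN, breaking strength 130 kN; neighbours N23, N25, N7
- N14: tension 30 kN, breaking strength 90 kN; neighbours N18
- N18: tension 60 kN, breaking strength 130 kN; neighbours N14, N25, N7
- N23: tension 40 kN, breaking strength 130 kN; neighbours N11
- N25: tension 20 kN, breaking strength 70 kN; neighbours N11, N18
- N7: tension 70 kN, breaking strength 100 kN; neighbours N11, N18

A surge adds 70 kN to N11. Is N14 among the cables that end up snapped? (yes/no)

Round 1 — N11 at 150 > 130. N11 snaps.
  N11 sheds 150 kN to N23, N25, N7: 50 each.
    N23: 40+50 = 90 ≤ 130
    N25: 20+50 = 70 ≤ 70
    N7: 70+50 = 120 > 100
Round 2 — N7 snaps.
  N7 sheds 120 kN to N18: 120 each.
    N18: 60+120 = 180 > 130
Round 3 — N18 snaps.
  N18 sheds 180 kN to N14, N25: 90 each.
    N14: 30+90 = 120 > 90
    N25: 70+90 = 160 > 70
Round 4 — N14, N25 snap.
  N14 sheds 120 kN: no online neighbours, lost.
  N25 sheds 160 kN: no online neighbours, lost.
No further breaks.

yes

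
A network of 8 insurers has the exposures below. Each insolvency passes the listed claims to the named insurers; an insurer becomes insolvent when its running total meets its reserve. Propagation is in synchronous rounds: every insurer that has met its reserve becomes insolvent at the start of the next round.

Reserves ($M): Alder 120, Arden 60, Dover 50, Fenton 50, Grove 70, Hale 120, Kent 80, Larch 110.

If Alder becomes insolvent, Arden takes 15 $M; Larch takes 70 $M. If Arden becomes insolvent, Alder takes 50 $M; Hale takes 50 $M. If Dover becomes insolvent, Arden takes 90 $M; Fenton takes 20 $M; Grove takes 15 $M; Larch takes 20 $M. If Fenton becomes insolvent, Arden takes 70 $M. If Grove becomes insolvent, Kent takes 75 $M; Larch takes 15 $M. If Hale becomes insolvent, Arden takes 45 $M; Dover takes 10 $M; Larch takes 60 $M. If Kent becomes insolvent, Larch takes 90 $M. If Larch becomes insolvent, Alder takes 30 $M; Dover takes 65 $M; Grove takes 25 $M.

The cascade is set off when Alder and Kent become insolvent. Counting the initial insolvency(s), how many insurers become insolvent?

Round 1 — Alder, Kent become insolvent (initial).
  Arden: +15 → 15 < 60
  Larch: +70+90 → 160 ≥ 110
Round 2 — Larch becomes insolvent.
  Dover: +65 → 65 ≥ 50
  Grove: +25 → 25 < 70
Round 3 — Dover becomes insolvent.
  Arden: +90 → 105 ≥ 60
  Fenton: +20 → 20 < 50
  Grove: +15 → 40 < 70
Round 4 — Arden becomes insolvent.
  Hale: +50 → 50 < 120
No further insolvencies.

5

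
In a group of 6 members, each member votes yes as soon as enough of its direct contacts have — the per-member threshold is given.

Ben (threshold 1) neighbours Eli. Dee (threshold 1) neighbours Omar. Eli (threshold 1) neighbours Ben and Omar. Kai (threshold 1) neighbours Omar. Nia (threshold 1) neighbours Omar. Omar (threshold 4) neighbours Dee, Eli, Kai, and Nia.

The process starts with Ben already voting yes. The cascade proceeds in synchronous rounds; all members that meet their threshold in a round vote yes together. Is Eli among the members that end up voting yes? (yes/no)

Round 1 — Ben votes yes (initial).
Round 2 — checking thresholds:
  Eli: 1 of 2 neighbours ≥ 1, votes yes.
Round 3 — no new yes votes; cascade stops.

yes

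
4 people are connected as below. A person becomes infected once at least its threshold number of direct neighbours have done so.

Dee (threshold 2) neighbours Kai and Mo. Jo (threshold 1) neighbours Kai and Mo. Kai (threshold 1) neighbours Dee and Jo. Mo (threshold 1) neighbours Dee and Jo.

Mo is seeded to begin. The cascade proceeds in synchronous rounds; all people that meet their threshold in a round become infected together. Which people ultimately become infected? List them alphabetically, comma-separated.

Round 1 — Mo becomes infected (initial).
Round 2 — checking thresholds:
  Dee: 1 of 2 neighbours < 2, holds.
  Jo: 1 of 2 neighbours ≥ 1, becomes infected.
Round 3 — checking thresholds:
  Dee: 1 of 2 neighbours < 2, holds.
  Kai: 1 of 2 neighbours ≥ 1, becomes infected.
Round 4 — checking thresholds:
  Dee: 2 of 2 neighbours ≥ 2, becomes infected.
Round 5 — no new infections; cascade stops.

Dee, Jo, Kai, Mo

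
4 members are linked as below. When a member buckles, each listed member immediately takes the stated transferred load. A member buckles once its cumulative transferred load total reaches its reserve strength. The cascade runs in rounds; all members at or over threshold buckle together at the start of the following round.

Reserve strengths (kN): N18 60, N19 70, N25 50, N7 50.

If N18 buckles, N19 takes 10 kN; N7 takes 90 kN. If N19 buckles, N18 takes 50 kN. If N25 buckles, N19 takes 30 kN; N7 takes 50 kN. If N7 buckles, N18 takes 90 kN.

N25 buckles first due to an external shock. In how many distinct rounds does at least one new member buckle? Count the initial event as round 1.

Round 1 — N25 buckles (initial).
  N19: +30 → 30 < 70
  N7: +50 → 50 ≥ 50
Round 2 — N7 buckles.
  N18: +90 → 90 ≥ 60
Round 3 — N18 buckles.
  N19: +10 → 40 < 70
No further bucklings.

3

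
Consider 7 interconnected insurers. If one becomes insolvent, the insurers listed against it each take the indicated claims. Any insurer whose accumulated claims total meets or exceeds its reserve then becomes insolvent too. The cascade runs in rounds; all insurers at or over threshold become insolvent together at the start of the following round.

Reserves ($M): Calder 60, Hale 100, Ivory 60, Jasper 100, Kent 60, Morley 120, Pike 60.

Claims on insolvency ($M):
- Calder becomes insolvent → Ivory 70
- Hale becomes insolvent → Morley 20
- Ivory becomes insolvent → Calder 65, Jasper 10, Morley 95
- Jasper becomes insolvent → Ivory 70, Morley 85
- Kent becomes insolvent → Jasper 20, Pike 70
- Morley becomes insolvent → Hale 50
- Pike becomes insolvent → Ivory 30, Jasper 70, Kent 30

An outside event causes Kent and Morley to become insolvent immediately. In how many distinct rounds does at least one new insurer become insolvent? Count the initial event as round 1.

2

Round 1 — Kent, Morley become insolvent (initial).
  Hale: +50 → 50 < 100
  Jasper: +20 → 20 < 100
  Pike: +70 → 70 ≥ 60
Round 2 — Pike becomes insolvent.
  Ivory: +30 → 30 < 60
  Jasper: +70 → 90 < 100
No further insolvencies.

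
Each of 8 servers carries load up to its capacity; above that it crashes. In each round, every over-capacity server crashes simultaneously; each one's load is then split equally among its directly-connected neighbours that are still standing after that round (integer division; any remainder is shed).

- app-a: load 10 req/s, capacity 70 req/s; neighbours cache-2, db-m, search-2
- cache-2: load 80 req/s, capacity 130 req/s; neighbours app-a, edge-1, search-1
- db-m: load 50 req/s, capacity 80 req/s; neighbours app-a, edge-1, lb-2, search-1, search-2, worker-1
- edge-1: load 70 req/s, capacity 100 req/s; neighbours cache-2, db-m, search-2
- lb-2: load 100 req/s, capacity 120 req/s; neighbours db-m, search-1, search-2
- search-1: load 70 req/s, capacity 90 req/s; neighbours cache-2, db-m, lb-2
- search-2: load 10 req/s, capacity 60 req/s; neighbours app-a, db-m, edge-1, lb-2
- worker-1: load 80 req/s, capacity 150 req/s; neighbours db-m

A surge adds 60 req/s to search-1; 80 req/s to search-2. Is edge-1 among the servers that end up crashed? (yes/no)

yes

Round 1 — search-1 at 130 > 90; search-2 at 90 > 60. search-1, search-2 crash.
  search-1 sheds 130 req/s to cache-2, db-m, lb-2: 43 each (1 lost).
    cache-2: 80+43 = 123 ≤ 130
    db-m: 50+43 = 93 > 80
    lb-2: 100+43 = 143 > 120
  search-2 sheds 90 req/s to app-a, db-m, edge-1, lb-2: 22 each (2 lost).
    app-a: 10+22 = 32 ≤ 70
    db-m: 93+22 = 115 > 80
    edge-1: 70+22 = 92 ≤ 100
    lb-2: 143+22 = 165 > 120
Round 2 — db-m, lb-2 crash.
  db-m sheds 115 req/s to app-a, edge-1, worker-1: 38 each (1 lost).
    app-a: 32+38 = 70 ≤ 70
    edge-1: 92+38 = 130 > 100
    worker-1: 80+38 = 118 ≤ 150
  lb-2 sheds 165 req/s: no online neighbours, lost.
Round 3 — edge-1 crashes.
  edge-1 sheds 130 req/s to cache-2: 130 each.
    cache-2: 123+130 = 253 > 130
Round 4 — cache-2 crashes.
  cache-2 sheds 253 req/s to app-a: 253 each.
    app-a: 70+253 = 323 > 70
Round 5 — app-a crashes.
  app-a sheds 323 req/s: no online neighbours, lost.
No further crashes.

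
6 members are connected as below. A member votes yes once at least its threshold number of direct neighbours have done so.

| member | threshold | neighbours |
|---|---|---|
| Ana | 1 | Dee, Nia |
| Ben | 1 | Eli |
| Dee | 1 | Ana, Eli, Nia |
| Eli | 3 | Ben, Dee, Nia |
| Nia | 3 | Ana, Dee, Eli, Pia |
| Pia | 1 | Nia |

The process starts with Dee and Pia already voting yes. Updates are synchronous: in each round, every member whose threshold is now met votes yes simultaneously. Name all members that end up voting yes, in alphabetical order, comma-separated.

Ana, Dee, Nia, Pia

Round 1 — Dee, Pia vote yes (initial).
Round 2 — checking thresholds:
  Ana: 1 of 2 neighbours ≥ 1, votes yes.
  Eli: 1 of 3 neighbours < 3, not yet.
  Nia: 2 of 4 neighbours < 3, not yet.
Round 3 — checking thresholds:
  Eli: 1 of 3 neighbours < 3, not yet.
  Nia: 3 of 4 neighbours ≥ 3, votes yes.
Round 4 — no new yes votes; cascade stops.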